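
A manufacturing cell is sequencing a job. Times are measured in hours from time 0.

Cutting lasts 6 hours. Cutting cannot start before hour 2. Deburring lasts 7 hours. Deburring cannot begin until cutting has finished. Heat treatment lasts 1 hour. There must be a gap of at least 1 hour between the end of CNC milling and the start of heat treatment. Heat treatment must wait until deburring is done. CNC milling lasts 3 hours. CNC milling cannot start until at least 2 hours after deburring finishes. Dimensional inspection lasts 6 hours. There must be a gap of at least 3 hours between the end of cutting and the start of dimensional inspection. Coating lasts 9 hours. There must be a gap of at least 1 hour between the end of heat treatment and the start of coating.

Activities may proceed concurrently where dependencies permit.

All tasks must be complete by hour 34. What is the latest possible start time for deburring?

10

To finish by hour 34, coating (duration 9) must start no later than hour 25.
Heat treatment has to be done before coating (must start by hour 25, minus 1-hour gap → hour 24). That means finishing by hour 24, i.e. starting by 24 − 1 = hour 23.
CNC milling must finish before heat treatment (must start by hour 23, minus 1-hour gap → hour 22). With a 3-hour duration, CNC milling must start by 22 − 3 = hour 19.
Deburring has several dependents: CNC milling (must start by hour 19, minus 2-hour gap → hour 17); heat treatment (must start by hour 23). The earliest of those limits is hour 17, so deburring must start by 17 − 7 = hour 10.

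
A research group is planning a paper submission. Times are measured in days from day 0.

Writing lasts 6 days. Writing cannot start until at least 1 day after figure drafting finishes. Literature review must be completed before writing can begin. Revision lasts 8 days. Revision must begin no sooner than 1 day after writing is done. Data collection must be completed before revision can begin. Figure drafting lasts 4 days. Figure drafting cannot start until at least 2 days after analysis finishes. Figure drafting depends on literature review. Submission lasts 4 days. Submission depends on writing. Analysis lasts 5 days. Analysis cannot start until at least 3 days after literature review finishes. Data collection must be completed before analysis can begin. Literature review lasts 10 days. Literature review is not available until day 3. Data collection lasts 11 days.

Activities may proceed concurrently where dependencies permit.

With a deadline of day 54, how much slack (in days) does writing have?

11

Data collection has no prerequisites, so it starts at day 0 and finishes at day 11.
Literature review waits on its own release at day 3, so it starts at day 3 and finishes at 3 + 10 = day 13.
Analysis cannot start until literature review (finishes day 13, plus 3-day gap → day 16); data collection (finishes day 11). The controlling bound is day 16, so analysis finishes at 16 + 5 = day 21.
For figure drafting: analysis (finishes day 21, plus 2-day gap → day 23); literature review (finishes day 13). Taking the maximum gives a start of day 23, and it finishes at 23 + 4 = day 27.
Writing has to wait for figure drafting (finishes day 27, plus 1-day gap → day 28); literature review (finishes day 13). The latest of these is day 28, so writing runs day 28 to 28 + 6 = day 34.

Working backward from the deadline:
To finish by day 54, revision (duration 8) must start no later than day 46.
Submission has no dependents, so it just needs to finish by day 54. Starting by 54 − 4 = day 50 achieves that.
Writing has several dependents: revision (must start by day 46, minus 1-day gap → day 45); submission (must start by day 50). The earliest of those limits is day 45, so writing must start by 45 − 6 = day 39.
So writing can start as early as day 28 and as late as day 39, giving 39 − 28 = 11 days of slack.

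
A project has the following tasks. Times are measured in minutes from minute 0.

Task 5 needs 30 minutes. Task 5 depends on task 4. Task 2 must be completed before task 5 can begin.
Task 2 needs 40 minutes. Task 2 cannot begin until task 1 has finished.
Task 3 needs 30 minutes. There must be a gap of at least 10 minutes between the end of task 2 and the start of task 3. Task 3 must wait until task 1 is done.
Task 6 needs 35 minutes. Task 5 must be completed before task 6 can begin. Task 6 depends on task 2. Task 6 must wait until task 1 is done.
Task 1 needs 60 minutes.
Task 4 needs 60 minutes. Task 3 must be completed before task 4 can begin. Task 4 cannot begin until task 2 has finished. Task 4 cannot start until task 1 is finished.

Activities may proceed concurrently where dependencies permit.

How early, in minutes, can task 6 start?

230

Nothing blocks task 1, so it runs from minute 0 to minute 60.
Task 2 waits on task 1 (finishes minute 60), so it starts at minute 60 and finishes at 60 + 40 = minute 100.
Task 3 cannot start until task 2 (finishes minute 100, plus 10-minute gap → minute 110); task 1 (finishes minute 60). The controlling bound is minute 110, so task 3 finishes at 110 + 30 = minute 140.
Task 4 has to wait for task 3 (finishes minute 140); task 2 (finishes minute 100); task 1 (finishes minute 60). The latest of these is minute 140, so task 4 runs minute 140 to 140 + 60 = minute 200.
For task 5: task 4 (finishes minute 200); task 2 (finishes minute 100). Taking the maximum gives a start of minute 200, and it finishes at 200 + 30 = minute 230.
Task 6 waits on task 5 (finishes minute 230); task 2 (finishes minute 100); task 1 (finishes minute 60). The latest of these is minute 230, which is the earliest task 6 can start.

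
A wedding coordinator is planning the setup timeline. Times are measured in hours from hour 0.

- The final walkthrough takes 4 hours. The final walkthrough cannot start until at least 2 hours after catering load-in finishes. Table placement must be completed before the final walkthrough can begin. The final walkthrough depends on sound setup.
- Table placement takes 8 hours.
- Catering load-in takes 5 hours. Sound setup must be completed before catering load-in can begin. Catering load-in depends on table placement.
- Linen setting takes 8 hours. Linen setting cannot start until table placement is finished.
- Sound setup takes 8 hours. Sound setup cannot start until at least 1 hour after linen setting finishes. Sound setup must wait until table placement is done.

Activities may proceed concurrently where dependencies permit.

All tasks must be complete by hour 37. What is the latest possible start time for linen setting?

To finish by hour 37, the final walkthrough (duration 4) must start no later than hour 33.
Catering load-in must finish before the final walkthrough (must start by hour 33, minus 2-hour gap → hour 31). With a 5-hour duration, catering load-in must start by 31 − 5 = hour 26.
Sound setup feeds catering load-in (must start by hour 26); the final walkthrough (must start by hour 33). Taking the minimum, sound setup must finish by hour 26 and start by 26 − 8 = hour 18.
Since sound setup (must start by hour 18, minus 1-hour gap → hour 17) depends on it, linen setting must finish by hour 17. Backing off its 8-hour duration gives a latest start of hour 9.

9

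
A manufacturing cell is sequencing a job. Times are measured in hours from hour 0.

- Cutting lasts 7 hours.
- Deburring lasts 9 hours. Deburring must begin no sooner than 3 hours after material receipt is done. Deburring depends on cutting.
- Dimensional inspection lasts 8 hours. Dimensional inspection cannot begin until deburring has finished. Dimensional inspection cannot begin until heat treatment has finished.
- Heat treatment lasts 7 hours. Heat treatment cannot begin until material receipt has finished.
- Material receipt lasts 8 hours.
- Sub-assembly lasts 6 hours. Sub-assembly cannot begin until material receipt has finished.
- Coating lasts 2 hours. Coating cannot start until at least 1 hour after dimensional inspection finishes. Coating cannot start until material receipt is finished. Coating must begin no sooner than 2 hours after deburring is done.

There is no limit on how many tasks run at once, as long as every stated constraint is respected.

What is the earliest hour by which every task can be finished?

Cutting has no prerequisites, so it starts at hour 0 and finishes at hour 7.
Material receipt has no prerequisites, so it starts at hour 0 and finishes at hour 8.
After material receipt (finishes hour 8), sub-assembly can start at hour 8 and finishes at hour 14.
Heat treatment cannot begin until material receipt (finishes hour 8). It runs from hour 8 to 8 + 7 = hour 15.
Deburring needs all of material receipt (finishes hour 8, plus 3-hour gap → hour 11); cutting (finishes hour 7). That puts its earliest start at hour 11; it finishes at 11 + 9 = hour 20.
Dimensional inspection cannot start until deburring (finishes hour 20); heat treatment (finishes hour 15). The controlling bound is hour 20, so dimensional inspection finishes at 20 + 8 = hour 28.
Coating has to wait for dimensional inspection (finishes hour 28, plus 1-hour gap → hour 29); material receipt (finishes hour 8); deburring (finishes hour 20, plus 2-hour gap → hour 22). The latest of these is hour 29, so coating runs hour 29 to 29 + 2 = hour 31.
All tasks are finished once the last one completes. Finish times: Material receipt at 8, Cutting at 7, Deburring at 20, Heat treatment at 15, Dimensional inspection at 28, Coating at 31, Sub-assembly at 14. The latest is hour 31.

31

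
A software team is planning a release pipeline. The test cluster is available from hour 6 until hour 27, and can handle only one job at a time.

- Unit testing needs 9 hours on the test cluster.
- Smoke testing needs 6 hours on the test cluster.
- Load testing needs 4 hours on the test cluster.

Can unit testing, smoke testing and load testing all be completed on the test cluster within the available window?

The test cluster window is 27 − 6 = 21 hours.
Running back to back, the jobs need 9 + 6 + 4 = 19 hours on the test cluster.
Since 19 ≤ 21, they fit within the window.

Yes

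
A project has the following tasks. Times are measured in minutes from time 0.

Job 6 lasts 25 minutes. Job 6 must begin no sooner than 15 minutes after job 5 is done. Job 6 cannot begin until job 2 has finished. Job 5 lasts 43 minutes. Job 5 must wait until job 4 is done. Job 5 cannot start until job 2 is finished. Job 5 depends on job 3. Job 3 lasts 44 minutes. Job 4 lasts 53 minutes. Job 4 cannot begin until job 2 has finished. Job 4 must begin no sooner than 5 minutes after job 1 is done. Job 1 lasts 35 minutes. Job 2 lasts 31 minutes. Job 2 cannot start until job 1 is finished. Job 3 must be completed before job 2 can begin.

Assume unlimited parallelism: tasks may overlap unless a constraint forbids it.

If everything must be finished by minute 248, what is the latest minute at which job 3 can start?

Job 6 has no dependents, so it just needs to finish by minute 248. Starting by 248 − 25 = minute 223 achieves that.
Job 5 feeds into job 6 (must start by minute 223, minus 15-minute gap → minute 208); so job 5 must finish by minute 208 and therefore start by minute 165.
Job 4 must finish before job 5 (must start by minute 165). With a 53-minute duration, job 4 must start by 165 − 53 = minute 112.
Job 2 has several dependents: job 4 (must start by minute 112); job 5 (must start by minute 165); job 6 (must start by minute 223). The earliest of those limits is minute 112, so job 2 must start by 112 − 31 = minute 81.
Job 3 feeds job 2 (must start by minute 81); job 5 (must start by minute 165). Taking the minimum, job 3 must finish by minute 81 and start by 81 − 44 = minute 37.

37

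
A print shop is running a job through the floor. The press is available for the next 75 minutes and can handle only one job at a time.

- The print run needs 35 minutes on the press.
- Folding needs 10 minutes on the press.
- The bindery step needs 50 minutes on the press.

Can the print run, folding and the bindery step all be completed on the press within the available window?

No

Running back to back, the jobs need 35 + 10 + 50 = 95 minutes on the press.
Since 95 > 75, they cannot all fit.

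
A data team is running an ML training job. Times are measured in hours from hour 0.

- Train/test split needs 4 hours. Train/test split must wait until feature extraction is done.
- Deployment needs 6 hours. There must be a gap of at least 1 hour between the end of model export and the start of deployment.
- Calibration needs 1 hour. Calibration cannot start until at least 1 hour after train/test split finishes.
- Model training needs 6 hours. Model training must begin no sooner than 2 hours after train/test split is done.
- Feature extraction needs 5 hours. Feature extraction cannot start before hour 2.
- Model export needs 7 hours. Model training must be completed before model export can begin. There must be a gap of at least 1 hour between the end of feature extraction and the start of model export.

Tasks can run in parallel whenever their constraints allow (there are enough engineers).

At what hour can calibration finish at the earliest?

Feature extraction waits on its own release at hour 2, so it starts at hour 2 and finishes at 2 + 5 = hour 7.
Train/test split cannot begin until feature extraction (finishes hour 7). It runs from hour 7 to 7 + 4 = hour 11.
Calibration cannot begin until train/test split (finishes hour 11, plus 1-hour gap → hour 12). It runs from hour 12 to 12 + 1 = hour 13.

13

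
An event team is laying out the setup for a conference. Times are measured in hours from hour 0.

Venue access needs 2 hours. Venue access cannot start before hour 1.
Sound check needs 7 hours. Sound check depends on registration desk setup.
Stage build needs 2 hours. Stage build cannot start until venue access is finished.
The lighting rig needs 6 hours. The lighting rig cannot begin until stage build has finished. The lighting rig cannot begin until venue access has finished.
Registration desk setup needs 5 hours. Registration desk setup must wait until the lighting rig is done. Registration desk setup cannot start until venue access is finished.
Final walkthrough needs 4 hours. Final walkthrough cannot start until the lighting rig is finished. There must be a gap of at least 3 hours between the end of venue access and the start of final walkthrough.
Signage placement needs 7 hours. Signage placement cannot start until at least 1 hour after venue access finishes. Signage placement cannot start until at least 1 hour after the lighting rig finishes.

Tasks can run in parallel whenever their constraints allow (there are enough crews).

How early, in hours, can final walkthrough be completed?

Venue access cannot begin until its own release at hour 1. It runs from hour 1 to 1 + 2 = hour 3.
After venue access (finishes hour 3), stage build can start at hour 3 and finishes at hour 5.
The lighting rig has to wait for stage build (finishes hour 5); venue access (finishes hour 3). The latest of these is hour 5, so the lighting rig runs hour 5 to 5 + 6 = hour 11.
Final walkthrough cannot start until the lighting rig (finishes hour 11); venue access (finishes hour 3, plus 3-hour gap → hour 6). The controlling bound is hour 11, so final walkthrough finishes at 11 + 4 = hour 15.

15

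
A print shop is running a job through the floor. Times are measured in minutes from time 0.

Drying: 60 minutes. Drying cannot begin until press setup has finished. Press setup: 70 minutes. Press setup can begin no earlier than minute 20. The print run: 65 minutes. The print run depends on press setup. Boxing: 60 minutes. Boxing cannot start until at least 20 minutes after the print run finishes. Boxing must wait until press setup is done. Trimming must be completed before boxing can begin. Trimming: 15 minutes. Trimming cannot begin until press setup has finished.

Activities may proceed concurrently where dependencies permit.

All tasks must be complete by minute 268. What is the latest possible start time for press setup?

53

To finish by minute 268, boxing (duration 60) must start no later than minute 208.
The print run must finish before boxing (must start by minute 208, minus 20-minute gap → minute 188). With a 65-minute duration, the print run must start by 188 − 65 = minute 123.
To finish by minute 268, drying (duration 60) must start no later than minute 208.
Trimming must finish before boxing (must start by minute 208). With a 15-minute duration, trimming must start by 208 − 15 = minute 193.
Press setup must finish in time for the print run (must start by minute 123); drying (must start by minute 208); trimming (must start by minute 193); boxing (must start by minute 208). The tightest is minute 123, so press setup must start by 123 − 70 = minute 53.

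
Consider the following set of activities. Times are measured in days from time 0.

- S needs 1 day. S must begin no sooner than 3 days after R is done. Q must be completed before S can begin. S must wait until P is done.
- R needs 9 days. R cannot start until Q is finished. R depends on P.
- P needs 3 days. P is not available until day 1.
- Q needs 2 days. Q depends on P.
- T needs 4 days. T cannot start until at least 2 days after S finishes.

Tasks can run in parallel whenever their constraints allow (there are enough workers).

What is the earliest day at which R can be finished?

15

P cannot begin until its own release at day 1. It runs from day 1 to 1 + 3 = day 4.
Q cannot begin until P (finishes day 4). It runs from day 4 to 4 + 2 = day 6.
R has to wait for Q (finishes day 6); P (finishes day 4). The latest of these is day 6, so R runs day 6 to 6 + 9 = day 15.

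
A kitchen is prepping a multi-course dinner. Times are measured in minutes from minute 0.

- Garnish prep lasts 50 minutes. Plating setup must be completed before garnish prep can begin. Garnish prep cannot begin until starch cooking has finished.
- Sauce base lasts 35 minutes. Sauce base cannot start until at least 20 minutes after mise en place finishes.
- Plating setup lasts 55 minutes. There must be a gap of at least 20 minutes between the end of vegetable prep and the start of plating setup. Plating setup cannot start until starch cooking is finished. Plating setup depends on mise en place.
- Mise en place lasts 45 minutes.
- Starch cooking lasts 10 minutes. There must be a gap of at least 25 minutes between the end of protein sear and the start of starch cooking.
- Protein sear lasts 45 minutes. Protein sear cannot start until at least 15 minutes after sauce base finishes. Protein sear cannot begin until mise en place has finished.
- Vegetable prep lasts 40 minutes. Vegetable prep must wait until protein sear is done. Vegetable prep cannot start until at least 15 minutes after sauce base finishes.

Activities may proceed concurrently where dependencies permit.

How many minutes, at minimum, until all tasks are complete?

325

Nothing blocks mise en place, so it runs from minute 0 to minute 45.
After mise en place (finishes minute 45, plus 20-minute gap → minute 65), sauce base can start at minute 65 and finishes at minute 100.
Protein sear has to wait for sauce base (finishes minute 100, plus 15-minute gap → minute 115); mise en place (finishes minute 45). The latest of these is minute 115, so protein sear runs minute 115 to 115 + 45 = minute 160.
Starch cooking cannot begin until protein sear (finishes minute 160, plus 25-minute gap → minute 185). It runs from minute 185 to 185 + 10 = minute 195.
For vegetable prep: protein sear (finishes minute 160); sauce base (finishes minute 100, plus 15-minute gap → minute 115). Taking the maximum gives a start of minute 160, and it finishes at 160 + 40 = minute 200.
Plating setup needs all of vegetable prep (finishes minute 200, plus 20-minute gap → minute 220); starch cooking (finishes minute 195); mise en place (finishes minute 45). That puts its earliest start at minute 220; it finishes at 220 + 55 = minute 275.
Garnish prep cannot start until plating setup (finishes minute 275); starch cooking (finishes minute 195). The controlling bound is minute 275, so garnish prep finishes at 275 + 50 = minute 325.
All tasks are finished once the last one completes. Finish times: Mise en place at 45, Sauce base at 100, Protein sear at 160, Vegetable prep at 200, Starch cooking at 195, Plating setup at 275, Garnish prep at 325. The latest is minute 325.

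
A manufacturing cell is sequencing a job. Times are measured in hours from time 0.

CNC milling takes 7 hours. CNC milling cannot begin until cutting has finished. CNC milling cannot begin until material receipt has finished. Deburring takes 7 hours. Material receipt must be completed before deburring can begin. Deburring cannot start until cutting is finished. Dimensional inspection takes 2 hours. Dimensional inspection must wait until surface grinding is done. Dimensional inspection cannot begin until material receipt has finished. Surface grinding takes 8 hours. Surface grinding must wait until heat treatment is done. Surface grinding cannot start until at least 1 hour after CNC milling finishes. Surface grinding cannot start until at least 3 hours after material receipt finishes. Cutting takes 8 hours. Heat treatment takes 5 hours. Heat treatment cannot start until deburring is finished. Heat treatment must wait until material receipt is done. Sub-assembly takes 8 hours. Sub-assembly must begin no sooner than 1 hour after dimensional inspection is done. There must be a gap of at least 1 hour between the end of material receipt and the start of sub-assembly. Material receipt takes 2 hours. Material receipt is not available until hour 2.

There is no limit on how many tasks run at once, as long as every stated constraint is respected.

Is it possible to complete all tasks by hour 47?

Cutting has no prerequisites, so it starts at hour 0 and finishes at hour 8.
Material receipt waits on its own release at hour 2, so it starts at hour 2 and finishes at 2 + 2 = hour 4.
For CNC milling: cutting (finishes hour 8); material receipt (finishes hour 4). Taking the maximum gives a start of hour 8, and it finishes at 8 + 7 = hour 15.
Deburring cannot start until material receipt (finishes hour 4); cutting (finishes hour 8). The controlling bound is hour 8, so deburring finishes at 8 + 7 = hour 15.
Heat treatment cannot start until deburring (finishes hour 15); material receipt (finishes hour 4). The controlling bound is hour 15, so heat treatment finishes at 15 + 5 = hour 20.
Surface grinding cannot start until heat treatment (finishes hour 20); CNC milling (finishes hour 15, plus 1-hour gap → hour 16); material receipt (finishes hour 4, plus 3-hour gap → hour 7). The controlling bound is hour 20, so surface grinding finishes at 20 + 8 = hour 28.
For dimensional inspection: surface grinding (finishes hour 28); material receipt (finishes hour 4). Taking the maximum gives a start of hour 28, and it finishes at 28 + 2 = hour 30.
Sub-assembly cannot start until dimensional inspection (finishes hour 30, plus 1-hour gap → hour 31); material receipt (finishes hour 4, plus 1-hour gap → hour 5). The controlling bound is hour 31, so sub-assembly finishes at 31 + 8 = hour 39.
Every task is finished by hour 39, which is no later than the deadline of 47, so the schedule is feasible.

Yes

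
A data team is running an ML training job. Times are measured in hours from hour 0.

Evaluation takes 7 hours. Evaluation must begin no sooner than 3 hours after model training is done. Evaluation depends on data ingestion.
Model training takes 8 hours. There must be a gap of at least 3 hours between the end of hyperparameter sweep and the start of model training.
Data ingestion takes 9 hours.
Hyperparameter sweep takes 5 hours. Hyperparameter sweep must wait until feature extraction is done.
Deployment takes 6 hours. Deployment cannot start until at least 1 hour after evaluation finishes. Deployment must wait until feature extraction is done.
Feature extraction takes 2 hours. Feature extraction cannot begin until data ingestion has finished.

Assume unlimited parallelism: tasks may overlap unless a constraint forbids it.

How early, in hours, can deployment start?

Data ingestion can start immediately at hour 0; it finishes at hour 9.
Feature extraction waits on data ingestion (finishes hour 9), so it starts at hour 9 and finishes at 9 + 2 = hour 11.
After feature extraction (finishes hour 11), hyperparameter sweep can start at hour 11 and finishes at hour 16.
After hyperparameter sweep (finishes hour 16, plus 3-hour gap → hour 19), model training can start at hour 19 and finishes at hour 27.
Evaluation has to wait for model training (finishes hour 27, plus 3-hour gap → hour 30); data ingestion (finishes hour 9). The latest of these is hour 30, so evaluation runs hour 30 to 30 + 7 = hour 37.
Deployment waits on evaluation (finishes hour 37, plus 1-hour gap → hour 38); feature extraction (finishes hour 11). The latest of these is hour 38, which is the earliest deployment can start.

38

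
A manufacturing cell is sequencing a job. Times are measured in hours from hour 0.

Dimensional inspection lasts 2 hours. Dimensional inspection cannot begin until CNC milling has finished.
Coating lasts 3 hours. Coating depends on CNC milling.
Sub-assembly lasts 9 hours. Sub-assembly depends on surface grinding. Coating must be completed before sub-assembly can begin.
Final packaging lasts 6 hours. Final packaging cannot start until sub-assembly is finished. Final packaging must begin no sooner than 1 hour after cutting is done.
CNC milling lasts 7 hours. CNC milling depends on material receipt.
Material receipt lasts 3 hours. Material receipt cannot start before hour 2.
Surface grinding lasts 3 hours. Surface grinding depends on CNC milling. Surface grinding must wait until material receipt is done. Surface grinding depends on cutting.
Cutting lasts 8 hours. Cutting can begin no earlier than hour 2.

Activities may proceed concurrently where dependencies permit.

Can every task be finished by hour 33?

After its own release at hour 2, cutting can start at hour 2 and finishes at hour 10.
Material receipt cannot begin until its own release at hour 2. It runs from hour 2 to 2 + 3 = hour 5.
CNC milling waits on material receipt (finishes hour 5), so it starts at hour 5 and finishes at 5 + 7 = hour 12.
Coating waits on CNC milling (finishes hour 12), so it starts at hour 12 and finishes at 12 + 3 = hour 15.
After CNC milling (finishes hour 12), dimensional inspection can start at hour 12 and finishes at hour 14.
For surface grinding: CNC milling (finishes hour 12); material receipt (finishes hour 5); cutting (finishes hour 10). Taking the maximum gives a start of hour 12, and it finishes at 12 + 3 = hour 15.
Sub-assembly needs all of surface grinding (finishes hour 15); coating (finishes hour 15). That puts its earliest start at hour 15; it finishes at 15 + 9 = hour 24.
Final packaging cannot start until sub-assembly (finishes hour 24); cutting (finishes hour 10, plus 1-hour gap → hour 11). The controlling bound is hour 24, so final packaging finishes at 24 + 6 = hour 30.
Every task is finished by hour 30, which is no later than the deadline of 33, so the schedule is feasible.

Yes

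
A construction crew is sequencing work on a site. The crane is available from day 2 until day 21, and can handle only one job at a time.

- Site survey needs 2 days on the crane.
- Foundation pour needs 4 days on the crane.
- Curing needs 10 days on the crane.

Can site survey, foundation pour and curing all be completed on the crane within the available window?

The crane window is 21 − 2 = 19 days.
Running back to back, the jobs need 2 + 4 + 10 = 16 days on the crane.
Since 16 ≤ 19, they fit within the window.

Yes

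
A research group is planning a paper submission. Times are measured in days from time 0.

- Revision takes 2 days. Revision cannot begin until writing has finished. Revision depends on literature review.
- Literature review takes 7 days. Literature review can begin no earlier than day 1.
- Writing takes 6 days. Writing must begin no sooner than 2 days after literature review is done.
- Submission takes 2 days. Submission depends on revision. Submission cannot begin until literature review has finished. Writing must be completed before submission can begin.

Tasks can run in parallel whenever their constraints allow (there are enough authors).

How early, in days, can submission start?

18

After its own release at day 1, literature review can start at day 1 and finishes at day 8.
Writing cannot begin until literature review (finishes day 8, plus 2-day gap → day 10). It runs from day 10 to 10 + 6 = day 16.
For revision: writing (finishes day 16); literature review (finishes day 8). Taking the maximum gives a start of day 16, and it finishes at 16 + 2 = day 18.
Submission waits on revision (finishes day 18); literature review (finishes day 8); writing (finishes day 16). The latest of these is day 18, which is the earliest submission can start.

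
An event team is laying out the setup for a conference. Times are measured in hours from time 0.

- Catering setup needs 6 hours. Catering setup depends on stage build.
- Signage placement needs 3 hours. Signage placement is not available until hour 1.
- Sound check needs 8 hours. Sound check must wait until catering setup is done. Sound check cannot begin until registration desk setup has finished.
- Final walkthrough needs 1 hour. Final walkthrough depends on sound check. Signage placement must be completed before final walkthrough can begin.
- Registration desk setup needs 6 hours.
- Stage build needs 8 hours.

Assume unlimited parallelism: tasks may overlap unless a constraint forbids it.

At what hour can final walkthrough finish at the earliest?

Signage placement waits on its own release at hour 1, so it starts at hour 1 and finishes at 1 + 3 = hour 4.
Registration desk setup can start immediately at hour 0; it finishes at hour 6.
Stage build can start immediately at hour 0; it finishes at hour 8.
Catering setup cannot begin until stage build (finishes hour 8). It runs from hour 8 to 8 + 6 = hour 14.
For sound check: catering setup (finishes hour 14); registration desk setup (finishes hour 6). Taking the maximum gives a start of hour 14, and it finishes at 14 + 8 = hour 22.
Final walkthrough cannot start until sound check (finishes hour 22); signage placement (finishes hour 4). The controlling bound is hour 22, so final walkthrough finishes at 22 + 1 = hour 23.

23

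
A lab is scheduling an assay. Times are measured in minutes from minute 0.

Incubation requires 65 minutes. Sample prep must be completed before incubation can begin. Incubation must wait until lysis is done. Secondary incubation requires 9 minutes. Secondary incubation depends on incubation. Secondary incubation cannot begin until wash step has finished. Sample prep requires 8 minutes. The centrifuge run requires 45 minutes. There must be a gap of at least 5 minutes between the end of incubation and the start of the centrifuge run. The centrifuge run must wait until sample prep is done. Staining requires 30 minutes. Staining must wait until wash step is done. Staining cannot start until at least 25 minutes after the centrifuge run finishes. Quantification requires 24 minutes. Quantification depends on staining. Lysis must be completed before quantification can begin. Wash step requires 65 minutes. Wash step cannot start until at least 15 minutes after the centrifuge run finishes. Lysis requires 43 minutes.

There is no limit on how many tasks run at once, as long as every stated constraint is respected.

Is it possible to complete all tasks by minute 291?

Nothing blocks lysis, so it runs from minute 0 to minute 43.
Nothing blocks sample prep, so it runs from minute 0 to minute 8.
For incubation: sample prep (finishes minute 8); lysis (finishes minute 43). Taking the maximum gives a start of minute 43, and it finishes at 43 + 65 = minute 108.
The centrifuge run has to wait for incubation (finishes minute 108, plus 5-minute gap → minute 113); sample prep (finishes minute 8). The latest of these is minute 113, so the centrifuge run runs minute 113 to 113 + 45 = minute 158.
After the centrifuge run (finishes minute 158, plus 15-minute gap → minute 173), wash step can start at minute 173 and finishes at minute 238.
Secondary incubation has to wait for incubation (finishes minute 108); wash step (finishes minute 238). The latest of these is minute 238, so secondary incubation runs minute 238 to 238 + 9 = minute 247.
For staining: wash step (finishes minute 238); the centrifuge run (finishes minute 158, plus 25-minute gap → minute 183). Taking the maximum gives a start of minute 238, and it finishes at 238 + 30 = minute 268.
For quantification: staining (finishes minute 268); lysis (finishes minute 43). Taking the maximum gives a start of minute 268, and it finishes at 268 + 24 = minute 292.
The earliest everything can be done is minute 292, which is after the deadline of 291, so it is not possible.

No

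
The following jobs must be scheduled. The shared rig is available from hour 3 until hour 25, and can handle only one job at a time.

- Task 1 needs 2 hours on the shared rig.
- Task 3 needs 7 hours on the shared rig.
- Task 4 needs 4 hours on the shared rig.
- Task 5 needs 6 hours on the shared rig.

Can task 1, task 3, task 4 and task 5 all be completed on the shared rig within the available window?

Yes

The shared rig window is 25 − 3 = 22 hours.
Running back to back, the jobs need 2 + 7 + 4 + 6 = 19 hours on the shared rig.
Since 19 ≤ 22, they fit within the window.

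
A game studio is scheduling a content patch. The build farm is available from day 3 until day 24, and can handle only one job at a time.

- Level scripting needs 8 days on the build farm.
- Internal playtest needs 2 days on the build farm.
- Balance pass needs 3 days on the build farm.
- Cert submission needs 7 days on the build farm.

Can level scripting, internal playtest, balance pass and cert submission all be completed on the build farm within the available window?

Yes

The build farm window is 24 − 3 = 21 days.
Running back to back, the jobs need 8 + 2 + 3 + 7 = 20 days on the build farm.
Since 20 ≤ 21, they fit within the window.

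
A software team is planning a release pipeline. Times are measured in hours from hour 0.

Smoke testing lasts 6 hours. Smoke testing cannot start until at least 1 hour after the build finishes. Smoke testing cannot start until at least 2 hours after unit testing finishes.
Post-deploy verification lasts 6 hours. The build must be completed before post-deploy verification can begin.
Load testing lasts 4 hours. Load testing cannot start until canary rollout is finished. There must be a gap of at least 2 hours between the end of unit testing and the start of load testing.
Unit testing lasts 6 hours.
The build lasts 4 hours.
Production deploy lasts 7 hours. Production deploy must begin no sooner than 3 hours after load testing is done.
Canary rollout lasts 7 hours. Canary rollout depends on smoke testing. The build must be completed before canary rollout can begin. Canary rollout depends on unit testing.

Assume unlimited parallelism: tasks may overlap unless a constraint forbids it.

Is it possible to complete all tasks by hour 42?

Yes

Unit testing has no prerequisites, so it starts at hour 0 and finishes at hour 6.
The build has no prerequisites, so it starts at hour 0 and finishes at hour 4.
Post-deploy verification waits on the build (finishes hour 4), so it starts at hour 4 and finishes at 4 + 6 = hour 10.
Smoke testing needs all of the build (finishes hour 4, plus 1-hour gap → hour 5); unit testing (finishes hour 6, plus 2-hour gap → hour 8). That puts its earliest start at hour 8; it finishes at 8 + 6 = hour 14.
Canary rollout cannot start until smoke testing (finishes hour 14); the build (finishes hour 4); unit testing (finishes hour 6). The controlling bound is hour 14, so canary rollout finishes at 14 + 7 = hour 21.
Load testing needs all of canary rollout (finishes hour 21); unit testing (finishes hour 6, plus 2-hour gap → hour 8). That puts its earliest start at hour 21; it finishes at 21 + 4 = hour 25.
After load testing (finishes hour 25, plus 3-hour gap → hour 28), production deploy can start at hour 28 and finishes at hour 35.
Every task is finished by hour 35, which is no later than the deadline of 42, so the schedule is feasible.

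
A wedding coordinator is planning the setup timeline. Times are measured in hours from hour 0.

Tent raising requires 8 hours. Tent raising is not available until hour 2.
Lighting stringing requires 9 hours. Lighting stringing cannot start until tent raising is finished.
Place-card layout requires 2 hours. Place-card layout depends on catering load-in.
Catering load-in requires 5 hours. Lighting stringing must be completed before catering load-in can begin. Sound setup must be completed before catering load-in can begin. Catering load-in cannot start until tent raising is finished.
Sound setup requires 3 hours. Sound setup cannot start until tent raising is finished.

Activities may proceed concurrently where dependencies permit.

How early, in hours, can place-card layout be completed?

26

Tent raising cannot begin until its own release at hour 2. It runs from hour 2 to 2 + 8 = hour 10.
Sound setup cannot begin until tent raising (finishes hour 10). It runs from hour 10 to 10 + 3 = hour 13.
Lighting stringing cannot begin until tent raising (finishes hour 10). It runs from hour 10 to 10 + 9 = hour 19.
Catering load-in has to wait for lighting stringing (finishes hour 19); sound setup (finishes hour 13); tent raising (finishes hour 10). The latest of these is hour 19, so catering load-in runs hour 19 to 19 + 5 = hour 24.
Place-card layout waits on catering load-in (finishes hour 24), so it starts at hour 24 and finishes at 24 + 2 = hour 26.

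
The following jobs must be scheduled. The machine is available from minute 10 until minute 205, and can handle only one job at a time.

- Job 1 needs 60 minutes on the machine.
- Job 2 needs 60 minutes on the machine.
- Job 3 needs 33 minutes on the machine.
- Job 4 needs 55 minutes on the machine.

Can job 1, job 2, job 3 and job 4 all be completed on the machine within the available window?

The machine window is 205 − 10 = 195 minutes.
Running back to back, the jobs need 60 + 60 + 33 + 55 = 208 minutes on the machine.
Since 208 > 195, they cannot all fit.

No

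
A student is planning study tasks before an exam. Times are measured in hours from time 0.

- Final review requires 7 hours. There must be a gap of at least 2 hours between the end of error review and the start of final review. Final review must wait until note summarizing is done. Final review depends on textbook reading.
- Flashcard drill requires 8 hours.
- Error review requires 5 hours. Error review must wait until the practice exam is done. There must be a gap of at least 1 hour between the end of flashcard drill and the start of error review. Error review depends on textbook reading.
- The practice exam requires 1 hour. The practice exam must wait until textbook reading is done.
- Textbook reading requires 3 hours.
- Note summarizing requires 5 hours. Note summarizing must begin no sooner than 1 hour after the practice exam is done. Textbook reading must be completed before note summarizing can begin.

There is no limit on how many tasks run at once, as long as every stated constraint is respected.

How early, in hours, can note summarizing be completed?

10

Nothing blocks textbook reading, so it runs from hour 0 to hour 3.
The practice exam waits on textbook reading (finishes hour 3), so it starts at hour 3 and finishes at 3 + 1 = hour 4.
For note summarizing: the practice exam (finishes hour 4, plus 1-hour gap → hour 5); textbook reading (finishes hour 3). Taking the maximum gives a start of hour 5, and it finishes at 5 + 5 = hour 10.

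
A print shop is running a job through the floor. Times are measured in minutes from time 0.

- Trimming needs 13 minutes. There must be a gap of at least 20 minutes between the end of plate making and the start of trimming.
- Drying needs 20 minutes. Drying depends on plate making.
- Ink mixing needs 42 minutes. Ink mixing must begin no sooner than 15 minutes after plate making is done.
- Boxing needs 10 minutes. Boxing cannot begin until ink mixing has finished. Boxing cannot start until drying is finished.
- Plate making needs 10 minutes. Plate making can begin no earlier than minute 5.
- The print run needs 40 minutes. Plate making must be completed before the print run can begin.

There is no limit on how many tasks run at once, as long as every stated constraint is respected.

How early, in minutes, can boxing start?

Plate making cannot begin until its own release at minute 5. It runs from minute 5 to 5 + 10 = minute 15.
After plate making (finishes minute 15), drying can start at minute 15 and finishes at minute 35.
After plate making (finishes minute 15, plus 15-minute gap → minute 30), ink mixing can start at minute 30 and finishes at minute 72.
Boxing waits on ink mixing (finishes minute 72); drying (finishes minute 35). The latest of these is minute 72, which is the earliest boxing can start.

72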